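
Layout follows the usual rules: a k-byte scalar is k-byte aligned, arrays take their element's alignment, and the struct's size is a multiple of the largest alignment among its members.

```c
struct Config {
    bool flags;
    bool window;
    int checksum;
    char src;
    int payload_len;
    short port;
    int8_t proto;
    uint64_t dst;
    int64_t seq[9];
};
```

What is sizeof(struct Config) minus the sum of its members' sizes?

10

0..1  flags  (1B, 1-aligned)
1..2  window  (1B, 1-aligned)
2..4  -- padding (2B)
4..8  checksum  (4B, 4-aligned)
8..9  src  (1B, 1-aligned)
9..12  -- padding (3B)
12..16  payload_len  (4B, 4-aligned)
16..18  port  (2B, 2-aligned)
18..19  proto  (1B, 1-aligned)
19..24  -- padding (5B)
24..32  dst  (8B, 8-aligned)
32..104  seq  (72B, 8-aligned)
sizeof = 104, alignof = 8
data bytes 94, size 104 → padding 10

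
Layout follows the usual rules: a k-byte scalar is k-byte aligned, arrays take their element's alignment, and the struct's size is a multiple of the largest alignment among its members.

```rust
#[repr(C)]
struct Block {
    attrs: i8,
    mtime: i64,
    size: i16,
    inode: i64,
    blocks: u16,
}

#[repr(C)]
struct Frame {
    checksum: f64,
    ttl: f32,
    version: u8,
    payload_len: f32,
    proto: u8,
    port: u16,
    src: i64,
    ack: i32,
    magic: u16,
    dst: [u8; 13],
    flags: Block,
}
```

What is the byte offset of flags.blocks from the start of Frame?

88

Block: @0: attrs [1B, align 1] → 1; +7 pad (align 8); @8: mtime [8B, align 8] → 16; @16: size [2B, align 2] → 18; +6 pad (align 8); @24: inode [8B, align 8] → 32; @32: blocks [2B, align 2] → 34; +6 tail pad (align 8); size 40, align 8
@0: checksum [8B, align 8] → 8
@8: ttl [4B, align 4] → 12
@12: version [1B, align 1] → 13
+3 pad (align 4)
@16: payload_len [4B, align 4] → 20
@20: proto [1B, align 1] → 21
+1 pad (align 2)
@22: port [2B, align 2] → 24
@24: src [8B, align 8] → 32
@32: ack [4B, align 4] → 36
@36: magic [2B, align 2] → 38
@38: dst [13B, align 1] → 51
+5 pad (align 8)
@56: flags [40B, align 8] → 96
within Block: blocks at 32
56 + 32 = 88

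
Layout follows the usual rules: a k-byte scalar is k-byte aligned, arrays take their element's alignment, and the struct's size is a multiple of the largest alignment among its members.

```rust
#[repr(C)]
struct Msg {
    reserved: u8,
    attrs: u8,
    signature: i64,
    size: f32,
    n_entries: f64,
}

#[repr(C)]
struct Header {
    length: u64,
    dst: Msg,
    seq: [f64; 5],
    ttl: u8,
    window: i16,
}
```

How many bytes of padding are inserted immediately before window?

1

Msg: reserved at 0 (size 1, align 1) → ends 1; attrs at 1 (size 1, align 1) → ends 2; pad 6 to align 8 for signature; signature at 8 (size 8, align 8) → ends 16; size at 16 (size 4, align 4) → ends 20; pad 4 to align 8 for n_entries; n_entries at 24 (size 8, align 8) → ends 32; total 32 bytes, alignment 8
length at 0 (size 8, align 8) → ends 8
dst at 8 (size 32, align 8) → ends 40
seq at 40 (size 40, align 8) → ends 80
ttl at 80 (size 1, align 1) → ends 81
pad 1 to align 2 for window
window at 82 (size 2, align 2) → ends 84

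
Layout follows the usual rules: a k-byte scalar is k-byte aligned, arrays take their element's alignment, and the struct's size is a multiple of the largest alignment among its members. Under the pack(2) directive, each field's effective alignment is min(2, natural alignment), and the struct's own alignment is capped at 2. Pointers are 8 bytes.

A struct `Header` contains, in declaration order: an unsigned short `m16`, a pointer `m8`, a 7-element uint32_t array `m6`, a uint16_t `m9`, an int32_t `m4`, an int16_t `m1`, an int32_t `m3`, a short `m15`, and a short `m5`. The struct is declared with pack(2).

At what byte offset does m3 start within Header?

m16 at 0 (size 2, align 2) → ends 2
m8 at 2 (size 8, align 2) → ends 10
m6 at 10 (size 28, align 2) → ends 38
m9 at 38 (size 2, align 2) → ends 40
m4 at 40 (size 4, align 2) → ends 44
m1 at 44 (size 2, align 2) → ends 46
m3 at 46 (size 4, align 2) → ends 50

46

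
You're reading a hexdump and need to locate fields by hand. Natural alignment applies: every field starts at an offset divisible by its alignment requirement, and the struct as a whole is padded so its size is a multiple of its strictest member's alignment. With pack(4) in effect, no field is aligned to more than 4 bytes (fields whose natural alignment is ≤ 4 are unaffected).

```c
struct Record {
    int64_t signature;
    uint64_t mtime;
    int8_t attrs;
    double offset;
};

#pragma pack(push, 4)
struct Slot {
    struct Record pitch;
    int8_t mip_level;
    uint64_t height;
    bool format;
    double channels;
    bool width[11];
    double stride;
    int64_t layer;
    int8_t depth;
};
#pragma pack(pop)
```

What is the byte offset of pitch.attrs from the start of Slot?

16

Record: @0: signature [8B, align 8] → 8; @8: mtime [8B, align 8] → 16; @16: attrs [1B, align 1] → 17; +7 pad (align 8); @24: offset [8B, align 8] → 32; size 32, align 8
@0: pitch [32B, align 4] → 32
within Record: attrs at 16
0 + 16 = 16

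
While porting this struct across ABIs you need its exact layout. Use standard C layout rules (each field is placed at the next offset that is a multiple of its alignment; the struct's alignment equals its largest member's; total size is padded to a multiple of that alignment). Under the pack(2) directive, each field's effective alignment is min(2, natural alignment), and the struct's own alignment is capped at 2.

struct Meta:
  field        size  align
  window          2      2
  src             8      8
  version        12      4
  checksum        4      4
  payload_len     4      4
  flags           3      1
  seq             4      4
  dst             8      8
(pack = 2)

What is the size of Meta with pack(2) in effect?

46

0..2  window  (2B, 2-aligned)
2..10  src  (8B, 2-aligned)
10..22  version  (12B, 2-aligned)
22..26  checksum  (4B, 2-aligned)
26..30  payload_len  (4B, 2-aligned)
30..33  flags  (3B, 1-aligned)
33..34  -- padding (1B)
34..38  seq  (4B, 2-aligned)
38..46  dst  (8B, 2-aligned)
sizeof = 46, alignof = 2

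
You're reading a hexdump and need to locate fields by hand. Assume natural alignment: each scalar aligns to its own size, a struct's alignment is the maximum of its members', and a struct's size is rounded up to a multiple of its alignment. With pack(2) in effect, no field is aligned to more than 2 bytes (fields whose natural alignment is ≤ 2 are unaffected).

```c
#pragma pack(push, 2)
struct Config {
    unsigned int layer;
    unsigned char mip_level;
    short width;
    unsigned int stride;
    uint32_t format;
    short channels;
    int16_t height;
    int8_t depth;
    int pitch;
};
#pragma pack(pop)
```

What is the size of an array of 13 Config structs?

0..4  layer  (4B, 2-aligned)
4..5  mip_level  (1B, 1-aligned)
5..6  -- padding (1B)
6..8  width  (2B, 2-aligned)
8..12  stride  (4B, 2-aligned)
12..16  format  (4B, 2-aligned)
16..18  channels  (2B, 2-aligned)
18..20  height  (2B, 2-aligned)
20..21  depth  (1B, 1-aligned)
21..22  -- padding (1B)
22..26  pitch  (4B, 2-aligned)
sizeof = 26, alignof = 2
array of 13: 13 × 26 = 338

338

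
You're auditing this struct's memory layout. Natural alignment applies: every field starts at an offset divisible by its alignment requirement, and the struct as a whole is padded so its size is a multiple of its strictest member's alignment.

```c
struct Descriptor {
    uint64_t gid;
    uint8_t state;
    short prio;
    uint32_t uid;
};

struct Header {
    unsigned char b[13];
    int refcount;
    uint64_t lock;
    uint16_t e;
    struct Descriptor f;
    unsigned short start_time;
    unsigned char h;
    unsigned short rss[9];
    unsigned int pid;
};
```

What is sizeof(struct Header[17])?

1496

Descriptor: @0: gid [8B, align 8] → 8; @8: state [1B, align 1] → 9; +1 pad (align 2); @10: prio [2B, align 2] → 12; @12: uid [4B, align 4] → 16; size 16, align 8
@0: b [13B, align 1] → 13
+3 pad (align 4)
@16: refcount [4B, align 4] → 20
+4 pad (align 8)
@24: lock [8B, align 8] → 32
@32: e [2B, align 2] → 34
+6 pad (align 8)
@40: f [16B, align 8] → 56
@56: start_time [2B, align 2] → 58
@58: h [1B, align 1] → 59
+1 pad (align 2)
@60: rss [18B, align 2] → 78
+2 pad (align 4)
@80: pid [4B, align 4] → 84
+4 tail pad (align 8)
size 88, align 8
array of 17: 17 × 88 = 1496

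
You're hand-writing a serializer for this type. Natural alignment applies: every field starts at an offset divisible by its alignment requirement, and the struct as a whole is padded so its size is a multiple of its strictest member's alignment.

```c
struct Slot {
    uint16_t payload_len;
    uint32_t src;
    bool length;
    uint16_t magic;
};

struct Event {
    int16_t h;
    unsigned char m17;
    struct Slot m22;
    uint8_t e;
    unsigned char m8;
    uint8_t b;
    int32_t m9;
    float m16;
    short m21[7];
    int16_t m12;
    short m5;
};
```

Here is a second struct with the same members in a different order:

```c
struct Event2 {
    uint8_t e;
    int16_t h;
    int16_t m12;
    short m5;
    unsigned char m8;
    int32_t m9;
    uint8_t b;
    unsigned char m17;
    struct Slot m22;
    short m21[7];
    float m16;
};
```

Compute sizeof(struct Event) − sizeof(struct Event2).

Slot: @0: payload_len [2B, align 2] → 2; +2 pad (align 4); @4: src [4B, align 4] → 8; @8: length [1B, align 1] → 9; +1 pad (align 2); @10: magic [2B, align 2] → 12; size 12, align 4
@0: h [2B, align 2] → 2
@2: m17 [1B, align 1] → 3
+1 pad (align 4)
@4: m22 [12B, align 4] → 16
@16: e [1B, align 1] → 17
@17: m8 [1B, align 1] → 18
@18: b [1B, align 1] → 19
+1 pad (align 4)
@20: m9 [4B, align 4] → 24
@24: m16 [4B, align 4] → 28
@28: m21 [14B, align 2] → 42
@42: m12 [2B, align 2] → 44
@44: m5 [2B, align 2] → 46
+2 tail pad (align 4)
size 48, align 4
— Event2 —
@0: e [1B, align 1] → 1
+1 pad (align 2)
@2: h [2B, align 2] → 4
@4: m12 [2B, align 2] → 6
@6: m5 [2B, align 2] → 8
@8: m8 [1B, align 1] → 9
+3 pad (align 4)
@12: m9 [4B, align 4] → 16
@16: b [1B, align 1] → 17
@17: m17 [1B, align 1] → 18
+2 pad (align 4)
@20: m22 [12B, align 4] → 32
@32: m21 [14B, align 2] → 46
+2 pad (align 4)
@48: m16 [4B, align 4] → 52
size 52, align 4
48 − 52 = -4

-4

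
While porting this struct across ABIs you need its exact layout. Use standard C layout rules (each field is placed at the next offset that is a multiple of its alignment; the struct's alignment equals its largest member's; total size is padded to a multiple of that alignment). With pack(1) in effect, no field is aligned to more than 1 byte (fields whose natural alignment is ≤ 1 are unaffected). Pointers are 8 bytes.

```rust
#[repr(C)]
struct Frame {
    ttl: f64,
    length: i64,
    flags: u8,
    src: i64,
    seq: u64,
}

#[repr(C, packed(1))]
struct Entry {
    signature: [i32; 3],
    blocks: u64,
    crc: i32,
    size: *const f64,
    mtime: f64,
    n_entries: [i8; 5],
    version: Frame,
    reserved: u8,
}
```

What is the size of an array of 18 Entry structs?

Frame: ttl at 0 (size 8, align 8) → ends 8; length at 8 (size 8, align 8) → ends 16; flags at 16 (size 1, align 1) → ends 17; pad 7 to align 8 for src; src at 24 (size 8, align 8) → ends 32; seq at 32 (size 8, align 8) → ends 40; total 40 bytes, alignment 8
signature at 0 (size 12, align 1) → ends 12
blocks at 12 (size 8, align 1) → ends 20
crc at 20 (size 4, align 1) → ends 24
size at 24 (size 8, align 1) → ends 32
mtime at 32 (size 8, align 1) → ends 40
n_entries at 40 (size 5, align 1) → ends 45
version at 45 (size 40, align 1) → ends 85
reserved at 85 (size 1, align 1) → ends 86
total 86 bytes, alignment 1
array of 18: 18 × 86 = 1548

1548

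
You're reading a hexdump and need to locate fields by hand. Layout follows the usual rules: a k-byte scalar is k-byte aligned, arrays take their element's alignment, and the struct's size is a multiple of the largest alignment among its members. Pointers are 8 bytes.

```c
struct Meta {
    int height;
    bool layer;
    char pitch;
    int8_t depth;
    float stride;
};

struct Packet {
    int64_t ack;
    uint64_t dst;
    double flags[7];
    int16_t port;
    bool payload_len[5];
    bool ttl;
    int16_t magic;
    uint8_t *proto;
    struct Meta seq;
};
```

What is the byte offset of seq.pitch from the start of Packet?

Meta: height at 0 (size 4, align 4) → ends 4; layer at 4 (size 1, align 1) → ends 5; pitch at 5 (size 1, align 1) → ends 6; depth at 6 (size 1, align 1) → ends 7; pad 1 to align 4 for stride; stride at 8 (size 4, align 4) → ends 12; total 12 bytes, alignment 4
ack at 0 (size 8, align 8) → ends 8
dst at 8 (size 8, align 8) → ends 16
flags at 16 (size 56, align 8) → ends 72
port at 72 (size 2, align 2) → ends 74
payload_len at 74 (size 5, align 1) → ends 79
ttl at 79 (size 1, align 1) → ends 80
magic at 80 (size 2, align 2) → ends 82
pad 6 to align 8 for proto
proto at 88 (size 8, align 8) → ends 96
seq at 96 (size 12, align 4) → ends 108
within Meta: pitch at 5
96 + 5 = 101

101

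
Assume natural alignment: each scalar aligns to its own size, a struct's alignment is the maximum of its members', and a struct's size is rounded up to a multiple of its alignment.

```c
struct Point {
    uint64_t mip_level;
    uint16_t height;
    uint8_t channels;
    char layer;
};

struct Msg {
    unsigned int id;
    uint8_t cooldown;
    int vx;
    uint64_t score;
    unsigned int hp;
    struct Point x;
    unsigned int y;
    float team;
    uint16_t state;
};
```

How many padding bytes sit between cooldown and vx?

3

Point: mip_level at 0 (size 8, align 8) → ends 8; height at 8 (size 2, align 2) → ends 10; channels at 10 (size 1, align 1) → ends 11; layer at 11 (size 1, align 1) → ends 12; tail pad 4 to reach multiple of 8; total 16 bytes, alignment 8
id at 0 (size 4, align 4) → ends 4
cooldown at 4 (size 1, align 1) → ends 5
pad 3 to align 4 for vx
vx at 8 (size 4, align 4) → ends 12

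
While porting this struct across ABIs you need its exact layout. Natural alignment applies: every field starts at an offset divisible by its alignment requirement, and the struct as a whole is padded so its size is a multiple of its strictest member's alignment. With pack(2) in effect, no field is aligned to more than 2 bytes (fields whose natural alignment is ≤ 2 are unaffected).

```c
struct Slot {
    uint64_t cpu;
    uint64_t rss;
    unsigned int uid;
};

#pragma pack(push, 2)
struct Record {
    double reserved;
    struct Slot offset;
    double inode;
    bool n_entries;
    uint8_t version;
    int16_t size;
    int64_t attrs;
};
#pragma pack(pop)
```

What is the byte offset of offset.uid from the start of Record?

24

Slot: cpu at 0 (size 8, align 8) → ends 8; rss at 8 (size 8, align 8) → ends 16; uid at 16 (size 4, align 4) → ends 20; tail pad 4 to reach multiple of 8; total 24 bytes, alignment 8
reserved at 0 (size 8, align 2) → ends 8
offset at 8 (size 24, align 2) → ends 32
within Slot: uid at 16
8 + 16 = 24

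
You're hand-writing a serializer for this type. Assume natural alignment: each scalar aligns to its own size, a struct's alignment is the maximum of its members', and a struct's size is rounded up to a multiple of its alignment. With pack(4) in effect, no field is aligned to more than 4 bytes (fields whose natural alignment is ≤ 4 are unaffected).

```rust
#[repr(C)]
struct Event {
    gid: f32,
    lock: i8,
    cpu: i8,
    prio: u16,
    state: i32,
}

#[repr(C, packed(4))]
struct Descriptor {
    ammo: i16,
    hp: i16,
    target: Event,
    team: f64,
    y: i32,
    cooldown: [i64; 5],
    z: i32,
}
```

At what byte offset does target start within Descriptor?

4

Event: gid at 0 (size 4, align 4) → ends 4; lock at 4 (size 1, align 1) → ends 5; cpu at 5 (size 1, align 1) → ends 6; prio at 6 (size 2, align 2) → ends 8; state at 8 (size 4, align 4) → ends 12; total 12 bytes, alignment 4
ammo at 0 (size 2, align 2) → ends 2
hp at 2 (size 2, align 2) → ends 4
target at 4 (size 12, align 4) → ends 16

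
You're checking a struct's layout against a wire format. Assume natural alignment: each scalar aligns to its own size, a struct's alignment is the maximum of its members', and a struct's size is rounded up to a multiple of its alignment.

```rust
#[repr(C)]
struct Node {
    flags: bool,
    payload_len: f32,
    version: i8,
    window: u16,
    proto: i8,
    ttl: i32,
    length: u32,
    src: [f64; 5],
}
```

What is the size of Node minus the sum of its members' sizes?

7

@0: flags [1B, align 1] → 1
+3 pad (align 4)
@4: payload_len [4B, align 4] → 8
@8: version [1B, align 1] → 9
+1 pad (align 2)
@10: window [2B, align 2] → 12
@12: proto [1B, align 1] → 13
+3 pad (align 4)
@16: ttl [4B, align 4] → 20
@20: length [4B, align 4] → 24
@24: src [40B, align 8] → 64
size 64, align 8
data bytes 57, size 64 → padding 7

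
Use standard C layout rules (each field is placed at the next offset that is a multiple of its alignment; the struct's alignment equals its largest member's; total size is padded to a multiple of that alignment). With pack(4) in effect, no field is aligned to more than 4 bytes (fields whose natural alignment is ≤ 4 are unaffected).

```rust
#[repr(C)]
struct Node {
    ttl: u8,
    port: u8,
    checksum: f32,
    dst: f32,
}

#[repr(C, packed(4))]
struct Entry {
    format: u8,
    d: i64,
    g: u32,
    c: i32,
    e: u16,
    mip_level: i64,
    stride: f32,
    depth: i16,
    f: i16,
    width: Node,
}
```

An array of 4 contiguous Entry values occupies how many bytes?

208

Node: 0..1  ttl  (1B, 1-aligned); 1..2  port  (1B, 1-aligned); 2..4  -- padding (2B); 4..8  checksum  (4B, 4-aligned); 8..12  dst  (4B, 4-aligned); sizeof = 12, alignof = 4
0..1  format  (1B, 1-aligned)
1..4  -- padding (3B)
4..12  d  (8B, 4-aligned)
12..16  g  (4B, 4-aligned)
16..20  c  (4B, 4-aligned)
20..22  e  (2B, 2-aligned)
22..24  -- padding (2B)
24..32  mip_level  (8B, 4-aligned)
32..36  stride  (4B, 4-aligned)
36..38  depth  (2B, 2-aligned)
38..40  f  (2B, 2-aligned)
40..52  width  (12B, 4-aligned)
sizeof = 52, alignof = 4
array of 4: 4 × 52 = 208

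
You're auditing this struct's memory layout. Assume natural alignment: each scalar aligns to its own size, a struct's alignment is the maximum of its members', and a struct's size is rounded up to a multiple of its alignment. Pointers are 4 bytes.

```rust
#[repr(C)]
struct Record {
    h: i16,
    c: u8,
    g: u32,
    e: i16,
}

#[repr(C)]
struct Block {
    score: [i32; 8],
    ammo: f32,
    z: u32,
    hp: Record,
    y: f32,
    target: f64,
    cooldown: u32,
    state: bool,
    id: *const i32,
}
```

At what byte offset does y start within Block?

Record: 0..2  h  (2B, 2-aligned); 2..3  c  (1B, 1-aligned); 3..4  -- padding (1B); 4..8  g  (4B, 4-aligned); 8..10  e  (2B, 2-aligned); 10..12  -- tail padding (2B); sizeof = 12, alignof = 4
0..32  score  (32B, 4-aligned)
32..36  ammo  (4B, 4-aligned)
36..40  z  (4B, 4-aligned)
40..52  hp  (12B, 4-aligned)
52..56  y  (4B, 4-aligned)

52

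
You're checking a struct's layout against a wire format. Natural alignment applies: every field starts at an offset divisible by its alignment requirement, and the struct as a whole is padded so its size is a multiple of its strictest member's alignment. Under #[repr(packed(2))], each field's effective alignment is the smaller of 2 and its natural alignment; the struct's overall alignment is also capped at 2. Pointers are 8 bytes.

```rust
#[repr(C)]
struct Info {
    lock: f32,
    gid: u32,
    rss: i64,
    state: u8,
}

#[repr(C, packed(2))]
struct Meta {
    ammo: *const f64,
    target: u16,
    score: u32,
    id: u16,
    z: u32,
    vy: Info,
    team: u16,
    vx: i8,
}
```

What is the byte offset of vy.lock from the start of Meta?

Info: 0..4  lock  (4B, 4-aligned); 4..8  gid  (4B, 4-aligned); 8..16  rss  (8B, 8-aligned); 16..17  state  (1B, 1-aligned); 17..24  -- tail padding (7B); sizeof = 24, alignof = 8
0..8  ammo  (8B, 2-aligned)
8..10  target  (2B, 2-aligned)
10..14  score  (4B, 2-aligned)
14..16  id  (2B, 2-aligned)
16..20  z  (4B, 2-aligned)
20..44  vy  (24B, 2-aligned)
within Info: lock at 0
20 + 0 = 20

20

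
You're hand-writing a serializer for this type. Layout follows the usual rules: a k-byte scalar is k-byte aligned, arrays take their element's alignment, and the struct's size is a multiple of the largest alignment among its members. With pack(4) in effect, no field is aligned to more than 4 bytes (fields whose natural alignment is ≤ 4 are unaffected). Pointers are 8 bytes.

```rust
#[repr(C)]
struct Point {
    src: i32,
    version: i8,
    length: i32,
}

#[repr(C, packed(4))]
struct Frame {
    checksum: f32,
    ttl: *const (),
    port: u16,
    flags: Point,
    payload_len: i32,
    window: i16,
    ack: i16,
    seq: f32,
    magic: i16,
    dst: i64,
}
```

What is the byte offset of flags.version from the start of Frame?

Point: @0: src [4B, align 4] → 4; @4: version [1B, align 1] → 5; +3 pad (align 4); @8: length [4B, align 4] → 12; size 12, align 4
@0: checksum [4B, align 4] → 4
@4: ttl [8B, align 4] → 12
@12: port [2B, align 2] → 14
+2 pad (align 4)
@16: flags [12B, align 4] → 28
within Point: version at 4
16 + 4 = 20

20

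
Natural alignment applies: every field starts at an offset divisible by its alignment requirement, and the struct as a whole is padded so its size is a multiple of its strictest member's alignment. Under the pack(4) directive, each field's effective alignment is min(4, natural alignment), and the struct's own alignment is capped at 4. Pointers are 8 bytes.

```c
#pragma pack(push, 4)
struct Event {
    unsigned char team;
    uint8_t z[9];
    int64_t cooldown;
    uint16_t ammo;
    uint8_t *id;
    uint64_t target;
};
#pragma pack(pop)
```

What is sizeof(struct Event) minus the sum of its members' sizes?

team at 0 (size 1, align 1) → ends 1
z at 1 (size 9, align 1) → ends 10
pad 2 to align 4 for cooldown
cooldown at 12 (size 8, align 4) → ends 20
ammo at 20 (size 2, align 2) → ends 22
pad 2 to align 4 for id
id at 24 (size 8, align 4) → ends 32
target at 32 (size 8, align 4) → ends 40
total 40 bytes, alignment 4
data bytes 36, size 40 → padding 4

4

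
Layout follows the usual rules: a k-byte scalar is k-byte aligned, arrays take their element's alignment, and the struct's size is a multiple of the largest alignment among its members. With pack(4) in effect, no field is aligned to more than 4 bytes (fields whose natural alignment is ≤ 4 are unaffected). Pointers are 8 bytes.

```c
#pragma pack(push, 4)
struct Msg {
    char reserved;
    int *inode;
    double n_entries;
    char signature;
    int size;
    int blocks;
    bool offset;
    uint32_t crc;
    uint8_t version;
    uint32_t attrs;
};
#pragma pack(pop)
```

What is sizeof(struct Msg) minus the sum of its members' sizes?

@0: reserved [1B, align 1] → 1
+3 pad (align 4)
@4: inode [8B, align 4] → 12
@12: n_entries [8B, align 4] → 20
@20: signature [1B, align 1] → 21
+3 pad (align 4)
@24: size [4B, align 4] → 28
@28: blocks [4B, align 4] → 32
@32: offset [1B, align 1] → 33
+3 pad (align 4)
@36: crc [4B, align 4] → 40
@40: version [1B, align 1] → 41
+3 pad (align 4)
@44: attrs [4B, align 4] → 48
size 48, align 4
data bytes 36, size 48 → padding 12

12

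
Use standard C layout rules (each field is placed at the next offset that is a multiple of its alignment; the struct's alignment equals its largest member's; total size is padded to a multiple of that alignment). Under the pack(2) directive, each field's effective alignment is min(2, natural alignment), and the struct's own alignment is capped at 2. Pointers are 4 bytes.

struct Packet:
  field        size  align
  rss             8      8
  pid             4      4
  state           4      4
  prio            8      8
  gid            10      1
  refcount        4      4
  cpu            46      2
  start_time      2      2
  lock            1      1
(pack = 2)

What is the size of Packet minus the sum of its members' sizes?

0..8  rss  (8B, 2-aligned)
8..12  pid  (4B, 2-aligned)
12..16  state  (4B, 2-aligned)
16..24  prio  (8B, 2-aligned)
24..34  gid  (10B, 1-aligned)
34..38  refcount  (4B, 2-aligned)
38..84  cpu  (46B, 2-aligned)
84..86  start_time  (2B, 2-aligned)
86..87  lock  (1B, 1-aligned)
87..88  -- tail padding (1B)
sizeof = 88, alignof = 2
data bytes 87, size 88 → padding 1

1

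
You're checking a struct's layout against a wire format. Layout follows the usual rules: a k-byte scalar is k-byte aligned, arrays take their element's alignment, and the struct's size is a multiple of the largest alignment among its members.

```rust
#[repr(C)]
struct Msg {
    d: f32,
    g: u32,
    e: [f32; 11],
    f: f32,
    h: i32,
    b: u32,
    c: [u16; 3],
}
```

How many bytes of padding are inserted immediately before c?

0

0..4  d  (4B, 4-aligned)
4..8  g  (4B, 4-aligned)
8..52  e  (44B, 4-aligned)
52..56  f  (4B, 4-aligned)
56..60  h  (4B, 4-aligned)
60..64  b  (4B, 4-aligned)
64..70  c  (6B, 2-aligned)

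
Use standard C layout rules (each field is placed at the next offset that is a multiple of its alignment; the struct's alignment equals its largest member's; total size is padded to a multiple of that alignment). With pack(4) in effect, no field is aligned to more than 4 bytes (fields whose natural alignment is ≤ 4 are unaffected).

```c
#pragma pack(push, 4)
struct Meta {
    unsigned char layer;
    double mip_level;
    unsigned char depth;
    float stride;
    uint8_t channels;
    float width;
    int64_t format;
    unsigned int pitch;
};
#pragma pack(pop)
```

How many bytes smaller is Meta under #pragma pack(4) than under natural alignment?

natural layout:
  @0: layer [1B, align 1] → 1
  +7 pad (align 8)
  @8: mip_level [8B, align 8] → 16
  @16: depth [1B, align 1] → 17
  +3 pad (align 4)
  @20: stride [4B, align 4] → 24
  @24: channels [1B, align 1] → 25
  +3 pad (align 4)
  @28: width [4B, align 4] → 32
  @32: format [8B, align 8] → 40
  @40: pitch [4B, align 4] → 44
  +4 tail pad (align 8)
  size 48, align 8
packed(4) layout:
  @0: layer [1B, align 1] → 1
  +3 pad (align 4)
  @4: mip_level [8B, align 4] → 12
  @12: depth [1B, align 1] → 13
  +3 pad (align 4)
  @16: stride [4B, align 4] → 20
  @20: channels [1B, align 1] → 21
  +3 pad (align 4)
  @24: width [4B, align 4] → 28
  @28: format [8B, align 4] → 36
  @36: pitch [4B, align 4] → 40
  size 40, align 4
48 − 40 = 8

8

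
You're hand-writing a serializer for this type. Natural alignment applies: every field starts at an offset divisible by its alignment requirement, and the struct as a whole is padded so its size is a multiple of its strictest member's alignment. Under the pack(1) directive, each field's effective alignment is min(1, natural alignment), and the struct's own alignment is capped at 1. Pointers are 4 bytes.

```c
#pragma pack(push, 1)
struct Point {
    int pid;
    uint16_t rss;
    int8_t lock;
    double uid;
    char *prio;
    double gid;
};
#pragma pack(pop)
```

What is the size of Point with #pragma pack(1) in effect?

pid at 0 (size 4, align 1) → ends 4
rss at 4 (size 2, align 1) → ends 6
lock at 6 (size 1, align 1) → ends 7
uid at 7 (size 8, align 1) → ends 15
prio at 15 (size 4, align 1) → ends 19
gid at 19 (size 8, align 1) → ends 27
total 27 bytes, alignment 1

27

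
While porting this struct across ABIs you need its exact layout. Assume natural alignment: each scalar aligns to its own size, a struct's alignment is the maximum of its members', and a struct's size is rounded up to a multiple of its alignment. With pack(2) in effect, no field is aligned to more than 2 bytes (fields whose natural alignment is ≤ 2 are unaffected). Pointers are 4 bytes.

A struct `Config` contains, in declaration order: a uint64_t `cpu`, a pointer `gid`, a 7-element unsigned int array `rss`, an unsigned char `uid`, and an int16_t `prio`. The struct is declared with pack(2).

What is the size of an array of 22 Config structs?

968

cpu at 0 (size 8, align 2) → ends 8
gid at 8 (size 4, align 2) → ends 12
rss at 12 (size 28, align 2) → ends 40
uid at 40 (size 1, align 1) → ends 41
pad 1 to align 2 for prio
prio at 42 (size 2, align 2) → ends 44
total 44 bytes, alignment 2
array of 22: 22 × 44 = 968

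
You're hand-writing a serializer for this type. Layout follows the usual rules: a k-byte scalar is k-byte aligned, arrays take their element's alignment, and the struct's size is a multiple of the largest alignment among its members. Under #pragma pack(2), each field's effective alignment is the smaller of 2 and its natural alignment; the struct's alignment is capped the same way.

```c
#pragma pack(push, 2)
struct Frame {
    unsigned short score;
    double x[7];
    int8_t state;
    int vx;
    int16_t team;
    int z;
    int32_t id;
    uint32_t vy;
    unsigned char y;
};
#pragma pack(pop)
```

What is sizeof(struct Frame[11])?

0..2  score  (2B, 2-aligned)
2..58  x  (56B, 2-aligned)
58..59  state  (1B, 1-aligned)
59..60  -- padding (1B)
60..64  vx  (4B, 2-aligned)
64..66  team  (2B, 2-aligned)
66..70  z  (4B, 2-aligned)
70..74  id  (4B, 2-aligned)
74..78  vy  (4B, 2-aligned)
78..79  y  (1B, 1-aligned)
79..80  -- tail padding (1B)
sizeof = 80, alignof = 2
array of 11: 11 × 80 = 880

880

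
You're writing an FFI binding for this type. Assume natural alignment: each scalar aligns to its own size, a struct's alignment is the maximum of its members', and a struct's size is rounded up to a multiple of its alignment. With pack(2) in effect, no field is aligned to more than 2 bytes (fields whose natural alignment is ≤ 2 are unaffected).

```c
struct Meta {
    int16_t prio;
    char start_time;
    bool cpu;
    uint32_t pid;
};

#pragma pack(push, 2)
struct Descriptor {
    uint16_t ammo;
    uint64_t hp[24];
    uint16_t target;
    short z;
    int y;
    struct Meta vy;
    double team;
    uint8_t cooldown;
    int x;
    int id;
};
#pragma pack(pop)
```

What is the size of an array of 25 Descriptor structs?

5700

Meta: 0..2  prio  (2B, 2-aligned); 2..3  start_time  (1B, 1-aligned); 3..4  cpu  (1B, 1-aligned); 4..8  pid  (4B, 4-aligned); sizeof = 8, alignof = 4
0..2  ammo  (2B, 2-aligned)
2..194  hp  (192B, 2-aligned)
194..196  target  (2B, 2-aligned)
196..198  z  (2B, 2-aligned)
198..202  y  (4B, 2-aligned)
202..210  vy  (8B, 2-aligned)
210..218  team  (8B, 2-aligned)
218..219  cooldown  (1B, 1-aligned)
219..220  -- padding (1B)
220..224  x  (4B, 2-aligned)
224..228  id  (4B, 2-aligned)
sizeof = 228, alignof = 2
array of 25: 25 × 228 = 5700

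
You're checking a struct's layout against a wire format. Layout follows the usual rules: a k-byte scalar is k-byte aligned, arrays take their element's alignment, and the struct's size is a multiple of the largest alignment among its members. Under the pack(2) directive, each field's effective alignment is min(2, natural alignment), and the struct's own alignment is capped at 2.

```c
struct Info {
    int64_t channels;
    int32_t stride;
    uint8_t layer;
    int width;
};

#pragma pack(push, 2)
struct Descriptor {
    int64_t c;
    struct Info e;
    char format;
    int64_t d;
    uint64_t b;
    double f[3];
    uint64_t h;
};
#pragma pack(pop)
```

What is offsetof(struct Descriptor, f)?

50

Info: channels at 0 (size 8, align 8) → ends 8; stride at 8 (size 4, align 4) → ends 12; layer at 12 (size 1, align 1) → ends 13; pad 3 to align 4 for width; width at 16 (size 4, align 4) → ends 20; tail pad 4 to reach multiple of 8; total 24 bytes, alignment 8
c at 0 (size 8, align 2) → ends 8
e at 8 (size 24, align 2) → ends 32
format at 32 (size 1, align 1) → ends 33
pad 1 to align 2 for d
d at 34 (size 8, align 2) → ends 42
b at 42 (size 8, align 2) → ends 50
f at 50 (size 24, align 2) → ends 74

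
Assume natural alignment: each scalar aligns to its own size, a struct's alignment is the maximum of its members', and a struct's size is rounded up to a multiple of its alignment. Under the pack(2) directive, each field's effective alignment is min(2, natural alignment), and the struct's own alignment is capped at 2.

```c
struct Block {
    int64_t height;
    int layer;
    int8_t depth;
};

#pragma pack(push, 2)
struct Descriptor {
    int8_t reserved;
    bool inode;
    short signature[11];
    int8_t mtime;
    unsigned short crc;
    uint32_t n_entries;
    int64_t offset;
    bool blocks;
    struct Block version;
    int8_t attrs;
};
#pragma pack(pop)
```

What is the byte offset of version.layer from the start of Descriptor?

50

Block: 0..8  height  (8B, 8-aligned); 8..12  layer  (4B, 4-aligned); 12..13  depth  (1B, 1-aligned); 13..16  -- tail padding (3B); sizeof = 16, alignof = 8
0..1  reserved  (1B, 1-aligned)
1..2  inode  (1B, 1-aligned)
2..24  signature  (22B, 2-aligned)
24..25  mtime  (1B, 1-aligned)
25..26  -- padding (1B)
26..28  crc  (2B, 2-aligned)
28..32  n_entries  (4B, 2-aligned)
32..40  offset  (8B, 2-aligned)
40..41  blocks  (1B, 1-aligned)
41..42  -- padding (1B)
42..58  version  (16B, 2-aligned)
within Block: layer at 8
42 + 8 = 50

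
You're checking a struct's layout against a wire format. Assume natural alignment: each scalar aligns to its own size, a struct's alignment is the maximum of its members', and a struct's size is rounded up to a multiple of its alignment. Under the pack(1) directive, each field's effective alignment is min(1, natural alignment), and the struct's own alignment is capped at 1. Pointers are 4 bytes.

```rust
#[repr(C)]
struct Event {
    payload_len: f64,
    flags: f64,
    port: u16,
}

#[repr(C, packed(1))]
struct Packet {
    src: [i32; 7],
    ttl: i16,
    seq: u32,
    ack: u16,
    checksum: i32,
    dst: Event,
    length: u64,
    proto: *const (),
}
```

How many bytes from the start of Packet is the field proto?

Event: @0: payload_len [8B, align 8] → 8; @8: flags [8B, align 8] → 16; @16: port [2B, align 2] → 18; +6 tail pad (align 8); size 24, align 8
@0: src [28B, align 1] → 28
@28: ttl [2B, align 1] → 30
@30: seq [4B, align 1] → 34
@34: ack [2B, align 1] → 36
@36: checksum [4B, align 1] → 40
@40: dst [24B, align 1] → 64
@64: length [8B, align 1] → 72
@72: proto [4B, align 1] → 76

72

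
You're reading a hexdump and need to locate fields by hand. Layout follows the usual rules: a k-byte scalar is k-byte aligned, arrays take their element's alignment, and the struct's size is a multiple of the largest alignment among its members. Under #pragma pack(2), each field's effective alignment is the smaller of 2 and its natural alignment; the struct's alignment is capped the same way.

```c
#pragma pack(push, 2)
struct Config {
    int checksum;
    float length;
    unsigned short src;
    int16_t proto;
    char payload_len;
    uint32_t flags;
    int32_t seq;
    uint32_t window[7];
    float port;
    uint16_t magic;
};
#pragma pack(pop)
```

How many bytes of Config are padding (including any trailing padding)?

1

checksum at 0 (size 4, align 2) → ends 4
length at 4 (size 4, align 2) → ends 8
src at 8 (size 2, align 2) → ends 10
proto at 10 (size 2, align 2) → ends 12
payload_len at 12 (size 1, align 1) → ends 13
pad 1 to align 2 for flags
flags at 14 (size 4, align 2) → ends 18
seq at 18 (size 4, align 2) → ends 22
window at 22 (size 28, align 2) → ends 50
port at 50 (size 4, align 2) → ends 54
magic at 54 (size 2, align 2) → ends 56
total 56 bytes, alignment 2
data bytes 55, size 56 → padding 1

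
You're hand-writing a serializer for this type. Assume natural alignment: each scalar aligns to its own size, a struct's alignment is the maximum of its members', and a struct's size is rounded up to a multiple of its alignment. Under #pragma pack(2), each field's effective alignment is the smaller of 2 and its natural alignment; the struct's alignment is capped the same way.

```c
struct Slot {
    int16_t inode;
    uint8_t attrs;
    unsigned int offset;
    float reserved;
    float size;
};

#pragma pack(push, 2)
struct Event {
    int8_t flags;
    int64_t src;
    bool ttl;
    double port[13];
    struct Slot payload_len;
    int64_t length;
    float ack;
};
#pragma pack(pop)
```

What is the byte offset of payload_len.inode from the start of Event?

Slot: @0: inode [2B, align 2] → 2; @2: attrs [1B, align 1] → 3; +1 pad (align 4); @4: offset [4B, align 4] → 8; @8: reserved [4B, align 4] → 12; @12: size [4B, align 4] → 16; size 16, align 4
@0: flags [1B, align 1] → 1
+1 pad (align 2)
@2: src [8B, align 2] → 10
@10: ttl [1B, align 1] → 11
+1 pad (align 2)
@12: port [104B, align 2] → 116
@116: payload_len [16B, align 2] → 132
within Slot: inode at 0
116 + 0 = 116

116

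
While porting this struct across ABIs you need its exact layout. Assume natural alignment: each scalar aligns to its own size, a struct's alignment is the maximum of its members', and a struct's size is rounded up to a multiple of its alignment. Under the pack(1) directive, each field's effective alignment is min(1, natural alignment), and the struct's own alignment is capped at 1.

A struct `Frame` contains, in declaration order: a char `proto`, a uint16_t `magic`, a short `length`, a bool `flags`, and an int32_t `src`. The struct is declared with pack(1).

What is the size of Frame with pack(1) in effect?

10

@0: proto [1B, align 1] → 1
@1: magic [2B, align 1] → 3
@3: length [2B, align 1] → 5
@5: flags [1B, align 1] → 6
@6: src [4B, align 1] → 10
size 10, align 1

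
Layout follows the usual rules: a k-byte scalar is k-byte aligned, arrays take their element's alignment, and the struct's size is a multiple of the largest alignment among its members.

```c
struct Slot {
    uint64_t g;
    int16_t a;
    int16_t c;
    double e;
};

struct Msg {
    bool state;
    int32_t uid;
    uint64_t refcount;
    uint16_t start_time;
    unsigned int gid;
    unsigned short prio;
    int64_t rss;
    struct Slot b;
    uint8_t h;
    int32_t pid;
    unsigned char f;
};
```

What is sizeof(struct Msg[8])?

Slot: g at 0 (size 8, align 8) → ends 8; a at 8 (size 2, align 2) → ends 10; c at 10 (size 2, align 2) → ends 12; pad 4 to align 8 for e; e at 16 (size 8, align 8) → ends 24; total 24 bytes, alignment 8
state at 0 (size 1, align 1) → ends 1
pad 3 to align 4 for uid
uid at 4 (size 4, align 4) → ends 8
refcount at 8 (size 8, align 8) → ends 16
start_time at 16 (size 2, align 2) → ends 18
pad 2 to align 4 for gid
gid at 20 (size 4, align 4) → ends 24
prio at 24 (size 2, align 2) → ends 26
pad 6 to align 8 for rss
rss at 32 (size 8, align 8) → ends 40
b at 40 (size 24, align 8) → ends 64
h at 64 (size 1, align 1) → ends 65
pad 3 to align 4 for pid
pid at 68 (size 4, align 4) → ends 72
f at 72 (size 1, align 1) → ends 73
tail pad 7 to reach multiple of 8
total 80 bytes, alignment 8
array of 8: 8 × 80 = 640

640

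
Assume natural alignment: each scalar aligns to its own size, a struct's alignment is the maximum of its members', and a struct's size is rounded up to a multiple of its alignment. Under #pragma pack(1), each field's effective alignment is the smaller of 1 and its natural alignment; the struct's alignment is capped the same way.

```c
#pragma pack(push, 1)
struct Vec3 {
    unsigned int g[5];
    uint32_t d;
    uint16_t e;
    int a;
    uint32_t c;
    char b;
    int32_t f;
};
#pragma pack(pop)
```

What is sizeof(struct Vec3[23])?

g at 0 (size 20, align 1) → ends 20
d at 20 (size 4, align 1) → ends 24
e at 24 (size 2, align 1) → ends 26
a at 26 (size 4, align 1) → ends 30
c at 30 (size 4, align 1) → ends 34
b at 34 (size 1, align 1) → ends 35
f at 35 (size 4, align 1) → ends 39
total 39 bytes, alignment 1
array of 23: 23 × 39 = 897

897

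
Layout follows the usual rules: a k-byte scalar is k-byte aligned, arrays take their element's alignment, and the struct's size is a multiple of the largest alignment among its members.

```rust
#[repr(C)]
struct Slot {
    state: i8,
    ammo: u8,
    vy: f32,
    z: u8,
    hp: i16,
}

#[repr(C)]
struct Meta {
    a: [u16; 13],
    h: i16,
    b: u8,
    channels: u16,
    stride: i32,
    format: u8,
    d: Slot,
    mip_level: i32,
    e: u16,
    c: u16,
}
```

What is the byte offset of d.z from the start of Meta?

48

Slot: state at 0 (size 1, align 1) → ends 1; ammo at 1 (size 1, align 1) → ends 2; pad 2 to align 4 for vy; vy at 4 (size 4, align 4) → ends 8; z at 8 (size 1, align 1) → ends 9; pad 1 to align 2 for hp; hp at 10 (size 2, align 2) → ends 12; total 12 bytes, alignment 4
a at 0 (size 26, align 2) → ends 26
h at 26 (size 2, align 2) → ends 28
b at 28 (size 1, align 1) → ends 29
pad 1 to align 2 for channels
channels at 30 (size 2, align 2) → ends 32
stride at 32 (size 4, align 4) → ends 36
format at 36 (size 1, align 1) → ends 37
pad 3 to align 4 for d
d at 40 (size 12, align 4) → ends 52
within Slot: z at 8
40 + 8 = 48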